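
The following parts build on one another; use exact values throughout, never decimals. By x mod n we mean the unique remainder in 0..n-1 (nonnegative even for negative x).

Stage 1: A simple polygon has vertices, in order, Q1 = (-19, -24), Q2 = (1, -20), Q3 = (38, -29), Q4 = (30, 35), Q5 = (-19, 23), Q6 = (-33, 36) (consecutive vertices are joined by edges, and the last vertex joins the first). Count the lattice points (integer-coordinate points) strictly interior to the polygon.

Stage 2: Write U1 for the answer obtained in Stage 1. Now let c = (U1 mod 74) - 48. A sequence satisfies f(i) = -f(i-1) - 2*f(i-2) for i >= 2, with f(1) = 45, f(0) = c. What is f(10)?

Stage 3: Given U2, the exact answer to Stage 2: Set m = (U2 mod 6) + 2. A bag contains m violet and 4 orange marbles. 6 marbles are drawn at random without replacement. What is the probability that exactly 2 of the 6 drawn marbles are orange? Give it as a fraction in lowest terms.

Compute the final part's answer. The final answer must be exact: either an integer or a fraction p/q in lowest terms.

5/11

Stage 1: cross terms: (-19*-20 - 1*-24)=404, (1*-29 - 38*-20)=731, (38*35 - 30*-29)=2200, (30*23 - -19*35)=1355, (-19*36 - -33*23)=75, (-33*-24 - -19*36)=1476; twice the area = |6241| = 6241; area = 6241/2; boundary points = 4 + 1 + 8 + 1 + 1 + 2 = 17; strictly interior points = area - boundary/2 + 1 = 3113; answer 3113
Stage 2: U1 = 3113; c = -43; f(2) = -1*(45) - 2*(-43) = 41; iterating: f(2)=41, f(3)=-131, f(4)=49, f(5)=213, f(6)=-311, f(7)=-115, f(8)=737, f(9)=-507, f(10)=-967; answer -967
Stage 3: U2 = -967; m = 7; total draws C(11,6) = 462; favorable C(4,2)*C(7,4) = 210; P = 5/11; answer 5/11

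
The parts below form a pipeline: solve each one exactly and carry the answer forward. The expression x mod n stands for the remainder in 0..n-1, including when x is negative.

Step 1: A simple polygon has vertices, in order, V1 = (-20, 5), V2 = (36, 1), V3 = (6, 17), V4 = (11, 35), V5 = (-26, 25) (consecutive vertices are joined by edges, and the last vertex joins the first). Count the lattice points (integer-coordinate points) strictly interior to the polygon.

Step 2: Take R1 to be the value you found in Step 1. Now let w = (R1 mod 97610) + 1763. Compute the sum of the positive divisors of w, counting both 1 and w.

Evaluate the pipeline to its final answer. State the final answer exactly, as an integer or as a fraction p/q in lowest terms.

Step 1: cross terms: (-20*1 - 36*5)=-200, (36*17 - 6*1)=606, (6*35 - 11*17)=23, (11*25 - -26*35)=1185, (-26*5 - -20*25)=370; twice the area = |1984| = 1984; area = 992; boundary points = 4 + 2 + 1 + 1 + 2 = 10; strictly interior points = area - boundary/2 + 1 = 988; answer 988
Step 2: R1 = 988; w = 2751; 2751 = 3 * 7 * 131; sigma = (1 + 3) * (1 + 7) * (1 + 131) = 4 * 8 * 132 = 4224; answer 4224

4224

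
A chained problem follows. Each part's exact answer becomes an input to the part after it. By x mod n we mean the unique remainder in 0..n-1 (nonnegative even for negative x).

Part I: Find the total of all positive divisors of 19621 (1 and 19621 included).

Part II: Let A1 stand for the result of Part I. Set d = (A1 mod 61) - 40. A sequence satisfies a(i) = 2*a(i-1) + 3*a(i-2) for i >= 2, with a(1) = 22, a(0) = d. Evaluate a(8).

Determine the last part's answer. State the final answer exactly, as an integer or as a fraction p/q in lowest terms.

44285

Part I: 19621 = 7 * 2803; sigma = (1 + 7) * (1 + 2803) = 8 * 2804 = 22432; answer 22432
Part II: A1 = 22432; d = 5; a(2) = 2*(22) + 3*(5) = 59; iterating: a(2)=59, a(3)=184, a(4)=545, a(5)=1642, a(6)=4919, a(7)=14764, a(8)=44285; answer 44285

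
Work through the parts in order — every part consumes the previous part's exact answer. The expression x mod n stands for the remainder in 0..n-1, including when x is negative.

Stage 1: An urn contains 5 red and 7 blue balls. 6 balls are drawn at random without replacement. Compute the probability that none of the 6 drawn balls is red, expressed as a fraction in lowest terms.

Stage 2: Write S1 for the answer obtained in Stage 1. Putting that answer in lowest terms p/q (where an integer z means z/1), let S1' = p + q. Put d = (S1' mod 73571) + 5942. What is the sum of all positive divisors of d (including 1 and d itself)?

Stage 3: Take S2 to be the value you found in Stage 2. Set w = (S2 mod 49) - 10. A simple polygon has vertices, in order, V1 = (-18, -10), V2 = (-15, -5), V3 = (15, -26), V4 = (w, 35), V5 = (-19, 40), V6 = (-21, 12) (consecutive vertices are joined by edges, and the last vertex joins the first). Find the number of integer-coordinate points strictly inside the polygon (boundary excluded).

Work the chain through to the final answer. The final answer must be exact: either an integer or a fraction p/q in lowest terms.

Stage 1: total draws C(12,6) = 924; favorable C(7,6) = 7; P = 1/132; answer 1/132
Stage 2: S1 = 1/132; threaded value p + q = 133; d = 6075; 6075 = 3^5 * 5^2; sigma = (1 + 3 + 9 + 27 + 81 + 243) * (1 + 5 + 25) = 364 * 31 = 11284; answer 11284
Stage 3: S2 = 11284; w = 4; cross terms: (-18*-5 - -15*-10)=-60, (-15*-26 - 15*-5)=465, (15*35 - 4*-26)=629, (4*40 - -19*35)=825, (-19*12 - -21*40)=612, (-21*-10 - -18*12)=426; twice the area = |2897| = 2897; area = 2897/2; boundary points = 1 + 3 + 1 + 1 + 2 + 1 = 9; strictly interior points = area - boundary/2 + 1 = 1445; answer 1445

1445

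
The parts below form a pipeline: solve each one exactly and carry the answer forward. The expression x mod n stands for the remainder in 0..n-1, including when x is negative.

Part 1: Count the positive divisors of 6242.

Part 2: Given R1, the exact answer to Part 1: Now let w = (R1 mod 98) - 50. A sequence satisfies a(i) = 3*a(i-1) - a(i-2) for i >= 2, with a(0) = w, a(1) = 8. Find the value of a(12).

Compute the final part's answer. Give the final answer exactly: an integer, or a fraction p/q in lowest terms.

Part 1: 6242 = 2 * 3121; number of divisors = (1+1) * (1+1) = 4; answer 4
Part 2: R1 = 4; w = -46; a(2) = 3*(8) - 1*(-46) = 70; iterating: a(2)=70, a(3)=202, a(4)=536, a(5)=1406, a(6)=3682, a(7)=9640, a(8)=25238, a(9)=66074, a(10)=172984, a(11)=452878, a(12)=1185650; answer 1185650

1185650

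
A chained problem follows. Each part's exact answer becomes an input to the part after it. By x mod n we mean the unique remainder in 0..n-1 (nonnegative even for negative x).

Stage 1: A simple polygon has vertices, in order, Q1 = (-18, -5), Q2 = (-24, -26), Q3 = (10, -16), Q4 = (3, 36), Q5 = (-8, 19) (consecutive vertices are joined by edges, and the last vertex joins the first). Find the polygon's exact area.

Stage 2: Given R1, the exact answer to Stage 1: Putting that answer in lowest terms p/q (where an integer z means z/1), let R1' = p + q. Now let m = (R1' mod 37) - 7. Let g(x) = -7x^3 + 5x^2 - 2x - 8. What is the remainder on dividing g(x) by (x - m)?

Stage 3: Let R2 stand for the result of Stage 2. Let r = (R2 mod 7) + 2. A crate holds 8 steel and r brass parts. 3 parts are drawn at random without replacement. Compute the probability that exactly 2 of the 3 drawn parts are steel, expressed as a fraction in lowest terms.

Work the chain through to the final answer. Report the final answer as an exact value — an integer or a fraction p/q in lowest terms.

Stage 1: cross terms: (-18*-26 - -24*-5)=348, (-24*-16 - 10*-26)=644, (10*36 - 3*-16)=408, (3*19 - -8*36)=345, (-8*-5 - -18*19)=382; twice the area = |2127| = 2127; area = 2127/2; answer 2127/2
Stage 2: R1 = 2127/2; threaded value p + q = 2129; m = 13; remainder = value at the root: -7*(13)^3 + 5*(13)^2 - 2*(13)^1 - 8 = (-15379) + (845) + (-26) + (-8) = -14568; answer -14568
Stage 3: R2 = -14568; r = 8; total draws C(16,3) = 560; favorable C(8,2)*C(8,1) = 224; P = 2/5; answer 2/5

2/5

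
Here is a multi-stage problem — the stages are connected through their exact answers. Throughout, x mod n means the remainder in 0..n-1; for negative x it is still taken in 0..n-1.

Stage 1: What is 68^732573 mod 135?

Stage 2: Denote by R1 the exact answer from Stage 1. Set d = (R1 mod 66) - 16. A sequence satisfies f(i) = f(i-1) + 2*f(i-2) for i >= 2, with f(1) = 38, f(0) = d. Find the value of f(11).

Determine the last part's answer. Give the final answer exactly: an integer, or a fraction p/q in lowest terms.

Stage 1: squarings mod 135: 68^1=68, 68^2=34, 68^4=76, 68^8=106, 68^16=31, 68^32=16, 68^64=121, 68^128=61, 68^256=76, 68^512=106, 68^1024=31, 68^2048=16, 68^4096=121, 68^8192=61, 68^16384=76, 68^32768=106, 68^65536=31, 68^131072=16, 68^262144=121, 68^524288=61; 68^732573 = 68^1 * 68^4 * 68^8 * 68^16 * 68^128 * 68^256 * 68^1024 * 68^2048 * 68^8192 * 68^65536 * 68^131072 * 68^524288 = 53 (mod 135); answer 53
Stage 2: R1 = 53; d = 37; f(2) = 1*(38) + 2*(37) = 112; iterating: f(2)=112, f(3)=188, f(4)=412, f(5)=788, f(6)=1612, f(7)=3188, f(8)=6412, f(9)=12788, f(10)=25612, f(11)=51188; answer 51188

51188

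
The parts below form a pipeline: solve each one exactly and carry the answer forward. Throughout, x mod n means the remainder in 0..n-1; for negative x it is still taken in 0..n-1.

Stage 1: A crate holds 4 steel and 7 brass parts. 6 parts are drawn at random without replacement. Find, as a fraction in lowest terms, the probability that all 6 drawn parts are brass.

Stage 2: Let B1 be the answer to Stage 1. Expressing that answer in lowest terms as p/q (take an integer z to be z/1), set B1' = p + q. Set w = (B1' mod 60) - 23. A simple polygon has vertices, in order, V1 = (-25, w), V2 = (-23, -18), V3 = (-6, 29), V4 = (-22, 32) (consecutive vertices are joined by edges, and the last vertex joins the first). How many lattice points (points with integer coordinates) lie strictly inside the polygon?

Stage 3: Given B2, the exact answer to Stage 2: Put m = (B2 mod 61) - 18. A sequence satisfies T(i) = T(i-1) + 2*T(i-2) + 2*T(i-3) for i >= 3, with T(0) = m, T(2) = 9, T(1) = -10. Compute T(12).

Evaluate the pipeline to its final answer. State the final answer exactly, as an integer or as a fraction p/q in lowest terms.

1485

Stage 1: total draws C(11,6) = 462; favorable C(7,6) = 7; P = 1/66; answer 1/66
Stage 2: B1 = 1/66; threaded value p + q = 67; w = -16; cross terms: (-25*-18 - -23*-16)=82, (-23*29 - -6*-18)=-775, (-6*32 - -22*29)=446, (-22*-16 - -25*32)=1152; twice the area = |905| = 905; area = 905/2; boundary points = 2 + 1 + 1 + 3 = 7; strictly interior points = area - boundary/2 + 1 = 450; answer 450
Stage 3: B2 = 450; m = 5; T(3) = 1*(9) + 2*(-10) + 2*(5) = -1; iterating: T(3)=-1, T(4)=-3, T(5)=13, T(6)=5, T(7)=25, T(8)=61, T(9)=121, T(10)=293, T(11)=657, T(12)=1485; answer 1485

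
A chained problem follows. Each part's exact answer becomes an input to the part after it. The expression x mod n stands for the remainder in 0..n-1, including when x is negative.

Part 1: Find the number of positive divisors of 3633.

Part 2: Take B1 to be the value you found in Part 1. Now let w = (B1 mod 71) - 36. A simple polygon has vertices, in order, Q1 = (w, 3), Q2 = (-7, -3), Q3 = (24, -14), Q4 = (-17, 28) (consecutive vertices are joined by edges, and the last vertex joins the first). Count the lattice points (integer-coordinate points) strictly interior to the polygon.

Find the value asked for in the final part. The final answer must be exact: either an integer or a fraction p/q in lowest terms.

Part 1: 3633 = 3 * 7 * 173; number of divisors = (1+1) * (1+1) * (1+1) = 8; answer 8
Part 2: B1 = 8; w = -28; cross terms: (-28*-3 - -7*3)=105, (-7*-14 - 24*-3)=170, (24*28 - -17*-14)=434, (-17*3 - -28*28)=733; twice the area = |1442| = 1442; area = 721; boundary points = 3 + 1 + 1 + 1 = 6; strictly interior points = area - boundary/2 + 1 = 719; answer 719

719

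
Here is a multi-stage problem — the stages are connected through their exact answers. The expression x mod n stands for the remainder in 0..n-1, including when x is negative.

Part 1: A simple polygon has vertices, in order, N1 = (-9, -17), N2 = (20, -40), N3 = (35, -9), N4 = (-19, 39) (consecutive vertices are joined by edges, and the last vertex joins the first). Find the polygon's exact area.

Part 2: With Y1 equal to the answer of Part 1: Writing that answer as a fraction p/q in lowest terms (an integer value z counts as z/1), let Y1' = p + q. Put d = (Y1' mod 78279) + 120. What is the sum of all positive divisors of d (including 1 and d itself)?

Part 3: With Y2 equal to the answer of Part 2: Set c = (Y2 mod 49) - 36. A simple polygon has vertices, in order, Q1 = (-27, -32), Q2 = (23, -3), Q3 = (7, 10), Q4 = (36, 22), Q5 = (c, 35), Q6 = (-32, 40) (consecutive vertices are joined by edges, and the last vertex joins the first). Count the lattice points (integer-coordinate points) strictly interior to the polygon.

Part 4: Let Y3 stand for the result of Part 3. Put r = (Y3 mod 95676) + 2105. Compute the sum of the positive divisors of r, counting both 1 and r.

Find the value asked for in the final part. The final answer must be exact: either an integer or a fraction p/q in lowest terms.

13824

Part 1: cross terms: (-9*-40 - 20*-17)=700, (20*-9 - 35*-40)=1220, (35*39 - -19*-9)=1194, (-19*-17 - -9*39)=674; twice the area = |3788| = 3788; area = 1894; answer 1894
Part 2: Y1 = 1894; threaded value p + q = 1895; d = 2015; 2015 = 5 * 13 * 31; sigma = (1 + 5) * (1 + 13) * (1 + 31) = 6 * 14 * 32 = 2688; answer 2688
Part 3: Y2 = 2688; c = 6; cross terms: (-27*-3 - 23*-32)=817, (23*10 - 7*-3)=251, (7*22 - 36*10)=-206, (36*35 - 6*22)=1128, (6*40 - -32*35)=1360, (-32*-32 - -27*40)=2104; twice the area = |5454| = 5454; area = 2727; boundary points = 1 + 1 + 1 + 1 + 1 + 1 = 6; strictly interior points = area - boundary/2 + 1 = 2725; answer 2725
Part 4: Y3 = 2725; r = 4830; 4830 = 2 * 3 * 5 * 7 * 23; sigma = (1 + 2) * (1 + 3) * (1 + 5) * (1 + 7) * (1 + 23) = 3 * 4 * 6 * 8 * 24 = 13824; answer 13824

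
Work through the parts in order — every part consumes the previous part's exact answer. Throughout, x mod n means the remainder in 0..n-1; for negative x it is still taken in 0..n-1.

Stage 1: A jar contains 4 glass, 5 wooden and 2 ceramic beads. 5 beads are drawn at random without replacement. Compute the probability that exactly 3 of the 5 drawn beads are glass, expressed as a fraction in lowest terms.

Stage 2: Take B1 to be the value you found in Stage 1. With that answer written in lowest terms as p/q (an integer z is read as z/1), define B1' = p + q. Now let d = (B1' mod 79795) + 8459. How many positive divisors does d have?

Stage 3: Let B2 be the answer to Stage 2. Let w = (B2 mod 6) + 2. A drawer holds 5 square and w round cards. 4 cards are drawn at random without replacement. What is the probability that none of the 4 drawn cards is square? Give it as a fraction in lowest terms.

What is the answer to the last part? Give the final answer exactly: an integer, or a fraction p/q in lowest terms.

Stage 1: total draws C(11,5) = 462; favorable C(4,3)*C(7,2) = 84; P = 2/11; answer 2/11
Stage 2: B1 = 2/11; threaded value p + q = 13; d = 8472; 8472 = 2^3 * 3 * 353; number of divisors = (3+1) * (1+1) * (1+1) = 16; answer 16
Stage 3: B2 = 16; w = 6; total draws C(11,4) = 330; favorable C(6,4) = 15; P = 1/22; answer 1/22

1/22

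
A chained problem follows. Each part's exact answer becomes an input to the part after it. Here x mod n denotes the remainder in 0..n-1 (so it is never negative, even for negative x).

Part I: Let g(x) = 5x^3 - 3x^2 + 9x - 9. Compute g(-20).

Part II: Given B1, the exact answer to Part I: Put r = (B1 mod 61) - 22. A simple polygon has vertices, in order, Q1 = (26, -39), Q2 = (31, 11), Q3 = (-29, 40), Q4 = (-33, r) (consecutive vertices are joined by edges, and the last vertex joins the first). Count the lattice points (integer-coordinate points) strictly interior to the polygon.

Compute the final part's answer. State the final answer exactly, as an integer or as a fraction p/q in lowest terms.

Part I: 5*(-20)^3 - 3*(-20)^2 + 9*(-20)^1 - 9 = (-40000) + (-1200) + (-180) + (-9) = -41389; answer -41389
Part II: B1 = -41389; r = 8; cross terms: (26*11 - 31*-39)=1495, (31*40 - -29*11)=1559, (-29*8 - -33*40)=1088, (-33*-39 - 26*8)=1079; twice the area = |5221| = 5221; area = 5221/2; boundary points = 5 + 1 + 4 + 1 = 11; strictly interior points = area - boundary/2 + 1 = 2606; answer 2606

2606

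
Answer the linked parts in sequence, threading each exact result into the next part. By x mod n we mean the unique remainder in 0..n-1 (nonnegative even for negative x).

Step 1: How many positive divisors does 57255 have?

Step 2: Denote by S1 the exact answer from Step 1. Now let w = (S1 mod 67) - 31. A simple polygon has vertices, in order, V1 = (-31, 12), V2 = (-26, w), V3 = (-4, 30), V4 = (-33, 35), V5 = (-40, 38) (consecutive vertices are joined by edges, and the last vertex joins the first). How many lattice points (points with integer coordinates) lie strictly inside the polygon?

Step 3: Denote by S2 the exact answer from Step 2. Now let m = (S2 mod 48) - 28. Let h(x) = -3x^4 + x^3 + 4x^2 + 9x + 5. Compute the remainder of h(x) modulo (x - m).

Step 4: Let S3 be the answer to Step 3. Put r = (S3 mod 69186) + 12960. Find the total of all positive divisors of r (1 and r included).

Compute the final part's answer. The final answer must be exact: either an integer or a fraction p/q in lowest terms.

Step 1: 57255 = 3 * 5 * 11 * 347; number of divisors = (1+1) * (1+1) * (1+1) * (1+1) = 16; answer 16
Step 2: S1 = 16; w = -15; cross terms: (-31*-15 - -26*12)=777, (-26*30 - -4*-15)=-840, (-4*35 - -33*30)=850, (-33*38 - -40*35)=146, (-40*12 - -31*38)=698; twice the area = |1631| = 1631; area = 1631/2; boundary points = 1 + 1 + 1 + 1 + 1 = 5; strictly interior points = area - boundary/2 + 1 = 814; answer 814
Step 3: S2 = 814; m = 18; remainder = value at the root: -3*(18)^4 + 1*(18)^3 + 4*(18)^2 + 9*(18)^1 + 5 = (-314928) + (5832) + (1296) + (162) + (5) = -307633; answer -307633
Step 4: S3 = -307633; r = 51257; 51257 is prime, so its only divisors are 1 and 51257; sigma = 1 + 51257 = 51258; answer 51258

51258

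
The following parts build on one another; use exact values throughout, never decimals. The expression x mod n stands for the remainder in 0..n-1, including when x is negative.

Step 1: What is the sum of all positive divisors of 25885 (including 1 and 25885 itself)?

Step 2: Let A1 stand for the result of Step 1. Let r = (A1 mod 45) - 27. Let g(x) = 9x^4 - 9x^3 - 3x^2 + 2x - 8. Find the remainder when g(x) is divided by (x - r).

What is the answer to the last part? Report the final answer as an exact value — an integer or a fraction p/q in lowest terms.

Step 1: 25885 = 5 * 31 * 167; sigma = (1 + 5) * (1 + 31) * (1 + 167) = 6 * 32 * 168 = 32256; answer 32256
Step 2: A1 = 32256; r = 9; remainder = value at the root: 9*(9)^4 - 9*(9)^3 - 3*(9)^2 + 2*(9)^1 - 8 = (59049) + (-6561) + (-243) + (18) + (-8) = 52255; answer 52255

52255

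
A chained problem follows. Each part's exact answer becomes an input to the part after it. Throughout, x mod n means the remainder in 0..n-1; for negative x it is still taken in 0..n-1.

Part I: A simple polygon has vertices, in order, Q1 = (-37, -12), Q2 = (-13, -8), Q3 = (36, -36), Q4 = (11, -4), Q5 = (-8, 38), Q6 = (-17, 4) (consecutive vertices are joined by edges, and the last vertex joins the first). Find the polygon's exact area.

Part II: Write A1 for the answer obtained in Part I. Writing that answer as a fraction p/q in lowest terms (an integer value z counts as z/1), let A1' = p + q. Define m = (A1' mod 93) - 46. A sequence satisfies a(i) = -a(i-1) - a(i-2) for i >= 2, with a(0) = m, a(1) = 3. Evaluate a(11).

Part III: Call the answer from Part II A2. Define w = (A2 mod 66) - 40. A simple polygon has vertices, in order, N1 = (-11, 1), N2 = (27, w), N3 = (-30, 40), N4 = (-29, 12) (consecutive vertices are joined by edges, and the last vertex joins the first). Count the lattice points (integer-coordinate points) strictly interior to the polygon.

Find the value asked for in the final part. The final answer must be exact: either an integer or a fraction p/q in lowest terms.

Part I: cross terms: (-37*-8 - -13*-12)=140, (-13*-36 - 36*-8)=756, (36*-4 - 11*-36)=252, (11*38 - -8*-4)=386, (-8*4 - -17*38)=614, (-17*-12 - -37*4)=352; twice the area = |2500| = 2500; area = 1250; answer 1250
Part II: A1 = 1250; threaded value p + q = 1251; m = -4; a(2) = -1*(3) - 1*(-4) = 1; iterating: a(2)=1, a(3)=-4, a(4)=3, a(5)=1, a(6)=-4, a(7)=3, a(8)=1, a(9)=-4, a(10)=3, a(11)=1; answer 1
Part III: A2 = 1; w = -39; cross terms: (-11*-39 - 27*1)=402, (27*40 - -30*-39)=-90, (-30*12 - -29*40)=800, (-29*1 - -11*12)=103; twice the area = |1215| = 1215; area = 1215/2; boundary points = 2 + 1 + 1 + 1 = 5; strictly interior points = area - boundary/2 + 1 = 606; answer 606

606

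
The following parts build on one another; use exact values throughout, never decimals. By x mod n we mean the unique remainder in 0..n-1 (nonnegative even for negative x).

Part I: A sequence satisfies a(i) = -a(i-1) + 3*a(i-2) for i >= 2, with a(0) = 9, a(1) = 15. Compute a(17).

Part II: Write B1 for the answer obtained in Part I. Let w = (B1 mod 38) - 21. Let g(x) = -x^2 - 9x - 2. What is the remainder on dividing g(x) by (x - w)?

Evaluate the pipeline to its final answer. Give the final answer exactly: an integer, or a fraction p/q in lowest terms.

Part I: a(2) = -1*(15) + 3*(9) = 12; iterating: a(2)=12, a(3)=33, a(4)=3, a(5)=96, a(6)=-87, a(7)=375, a(8)=-636, a(9)=1761, a(10)=-3669, a(11)=8952, a(12)=-19959, a(13)=46815, a(14)=-106692, a(15)=247137, a(16)=-567213, a(17)=1308624; answer 1308624
Part II: B1 = 1308624; w = -3; remainder = value at the root: -1*(-3)^2 - 9*(-3)^1 - 2 = (-9) + (27) + (-2) = 16; answer 16

16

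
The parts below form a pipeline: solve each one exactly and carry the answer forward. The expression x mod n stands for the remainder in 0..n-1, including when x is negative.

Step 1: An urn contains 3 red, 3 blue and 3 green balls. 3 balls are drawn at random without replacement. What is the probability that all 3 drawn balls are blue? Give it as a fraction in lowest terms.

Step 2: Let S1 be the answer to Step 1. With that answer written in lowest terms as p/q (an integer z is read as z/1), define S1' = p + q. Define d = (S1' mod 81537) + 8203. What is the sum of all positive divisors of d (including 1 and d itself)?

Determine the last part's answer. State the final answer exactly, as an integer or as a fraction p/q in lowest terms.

19152

Step 1: total draws C(9,3) = 84; favorable C(3,3) = 1; P = 1/84; answer 1/84
Step 2: S1 = 1/84; threaded value p + q = 85; d = 8288; 8288 = 2^5 * 7 * 37; sigma = (1 + 2 + 4 + 8 + 16 + 32) * (1 + 7) * (1 + 37) = 63 * 8 * 38 = 19152; answer 19152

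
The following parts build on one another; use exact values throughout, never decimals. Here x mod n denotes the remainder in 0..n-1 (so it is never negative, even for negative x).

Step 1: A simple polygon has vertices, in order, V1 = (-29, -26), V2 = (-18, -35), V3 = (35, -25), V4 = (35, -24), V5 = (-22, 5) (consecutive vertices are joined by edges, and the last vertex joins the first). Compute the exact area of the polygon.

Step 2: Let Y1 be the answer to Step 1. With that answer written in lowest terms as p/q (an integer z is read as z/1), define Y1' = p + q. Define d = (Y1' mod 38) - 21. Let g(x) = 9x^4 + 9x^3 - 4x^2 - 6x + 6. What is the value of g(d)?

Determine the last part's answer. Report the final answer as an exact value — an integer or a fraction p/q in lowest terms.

Step 1: cross terms: (-29*-35 - -18*-26)=547, (-18*-25 - 35*-35)=1675, (35*-24 - 35*-25)=35, (35*5 - -22*-24)=-353, (-22*-26 - -29*5)=717; twice the area = |2621| = 2621; area = 2621/2; answer 2621/2
Step 2: Y1 = 2621/2; threaded value p + q = 2623; d = -20; 9*(-20)^4 + 9*(-20)^3 - 4*(-20)^2 - 6*(-20)^1 + 6 = (1440000) + (-72000) + (-1600) + (120) + (6) = 1366526; answer 1366526

1366526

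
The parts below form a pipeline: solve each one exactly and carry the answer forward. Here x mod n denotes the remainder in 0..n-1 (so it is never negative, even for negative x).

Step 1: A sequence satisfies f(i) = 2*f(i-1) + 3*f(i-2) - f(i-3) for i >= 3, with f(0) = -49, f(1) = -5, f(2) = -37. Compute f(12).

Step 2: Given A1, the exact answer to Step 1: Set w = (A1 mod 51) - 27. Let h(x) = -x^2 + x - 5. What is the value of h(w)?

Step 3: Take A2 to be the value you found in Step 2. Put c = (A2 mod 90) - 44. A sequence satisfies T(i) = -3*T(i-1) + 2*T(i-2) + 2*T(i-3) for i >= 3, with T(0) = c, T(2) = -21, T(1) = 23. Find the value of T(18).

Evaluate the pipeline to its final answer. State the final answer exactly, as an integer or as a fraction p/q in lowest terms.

Step 1: f(3) = 2*(-37) + 3*(-5) - 1*(-49) = -40; iterating: f(3)=-40, f(4)=-186, f(5)=-455, f(6)=-1428, f(7)=-4035, f(8)=-11899, f(9)=-34475, f(10)=-100612, f(11)=-292750, f(12)=-852861; answer -852861
Step 2: A1 = -852861; w = -15; -1*(-15)^2 + 1*(-15)^1 - 5 = (-225) + (-15) + (-5) = -245; answer -245
Step 3: A2 = -245; c = -19; T(3) = -3*(-21) + 2*(23) + 2*(-19) = 71; iterating: T(3)=71, T(4)=-209, T(5)=727, T(6)=-2457, T(7)=8407, T(8)=-28681, T(9)=97943, T(10)=-334377, T(11)=1141655, T(12)=-3897833, T(13)=13308055, T(14)=-45436521, T(15)=155130007, T(16)=-529646953, T(17)=1808327831, T(18)=-6174017385; answer -6174017385

-6174017385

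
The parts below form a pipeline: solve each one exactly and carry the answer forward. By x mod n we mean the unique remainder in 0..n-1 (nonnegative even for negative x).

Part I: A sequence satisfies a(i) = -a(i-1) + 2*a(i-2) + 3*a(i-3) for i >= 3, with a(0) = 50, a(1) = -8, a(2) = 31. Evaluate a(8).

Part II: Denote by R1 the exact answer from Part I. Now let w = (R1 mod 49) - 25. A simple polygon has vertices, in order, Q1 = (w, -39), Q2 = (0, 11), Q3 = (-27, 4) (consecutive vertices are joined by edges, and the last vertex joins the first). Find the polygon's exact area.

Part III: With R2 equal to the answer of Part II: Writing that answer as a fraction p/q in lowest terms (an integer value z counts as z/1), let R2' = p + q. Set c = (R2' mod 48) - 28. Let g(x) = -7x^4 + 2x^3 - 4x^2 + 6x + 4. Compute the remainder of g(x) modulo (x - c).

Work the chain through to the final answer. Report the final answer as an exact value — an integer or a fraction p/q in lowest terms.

Part I: a(3) = -1*(31) + 2*(-8) + 3*(50) = 103; iterating: a(3)=103, a(4)=-65, a(5)=364, a(6)=-185, a(7)=718, a(8)=4; answer 4
Part II: R1 = 4; w = -21; cross terms: (-21*11 - 0*-39)=-231, (0*4 - -27*11)=297, (-27*-39 - -21*4)=1137; twice the area = |1203| = 1203; area = 1203/2; answer 1203/2
Part III: R2 = 1203/2; threaded value p + q = 1205; c = -23; remainder = value at the root: -7*(-23)^4 + 2*(-23)^3 - 4*(-23)^2 + 6*(-23)^1 + 4 = (-1958887) + (-24334) + (-2116) + (-138) + (4) = -1985471; answer -1985471

-1985471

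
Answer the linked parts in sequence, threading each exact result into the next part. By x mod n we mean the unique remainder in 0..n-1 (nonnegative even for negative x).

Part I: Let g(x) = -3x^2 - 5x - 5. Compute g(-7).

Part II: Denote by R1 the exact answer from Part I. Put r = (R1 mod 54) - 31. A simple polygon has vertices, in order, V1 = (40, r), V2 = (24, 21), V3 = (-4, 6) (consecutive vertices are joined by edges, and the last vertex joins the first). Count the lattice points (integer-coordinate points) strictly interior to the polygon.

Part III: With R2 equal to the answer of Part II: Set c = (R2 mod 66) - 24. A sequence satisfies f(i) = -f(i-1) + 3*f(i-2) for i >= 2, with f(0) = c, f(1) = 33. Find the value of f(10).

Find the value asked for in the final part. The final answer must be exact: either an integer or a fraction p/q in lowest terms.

-47391

Part I: -3*(-7)^2 - 5*(-7)^1 - 5 = (-147) + (35) + (-5) = -117; answer -117
Part II: R1 = -117; r = 14; cross terms: (40*21 - 24*14)=504, (24*6 - -4*21)=228, (-4*14 - 40*6)=-296; twice the area = |436| = 436; area = 218; boundary points = 1 + 1 + 4 = 6; strictly interior points = area - boundary/2 + 1 = 216; answer 216
Part III: R2 = 216; c = -6; f(2) = -1*(33) + 3*(-6) = -51; iterating: f(2)=-51, f(3)=150, f(4)=-303, f(5)=753, f(6)=-1662, f(7)=3921, f(8)=-8907, f(9)=20670, f(10)=-47391; answer -47391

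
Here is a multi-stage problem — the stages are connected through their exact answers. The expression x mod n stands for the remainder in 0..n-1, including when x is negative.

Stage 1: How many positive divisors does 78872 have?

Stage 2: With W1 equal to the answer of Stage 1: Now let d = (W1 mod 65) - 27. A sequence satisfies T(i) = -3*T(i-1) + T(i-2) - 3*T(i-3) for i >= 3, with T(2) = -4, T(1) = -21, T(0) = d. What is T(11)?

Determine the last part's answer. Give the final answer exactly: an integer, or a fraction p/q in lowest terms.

Stage 1: 78872 = 2^3 * 9859; number of divisors = (3+1) * (1+1) = 8; answer 8
Stage 2: W1 = 8; d = -19; T(3) = -3*(-4) + 1*(-21) - 3*(-19) = 48; iterating: T(3)=48, T(4)=-85, T(5)=315, T(6)=-1174, T(7)=4092, T(8)=-14395, T(9)=50799, T(10)=-179068, T(11)=631188; answer 631188

631188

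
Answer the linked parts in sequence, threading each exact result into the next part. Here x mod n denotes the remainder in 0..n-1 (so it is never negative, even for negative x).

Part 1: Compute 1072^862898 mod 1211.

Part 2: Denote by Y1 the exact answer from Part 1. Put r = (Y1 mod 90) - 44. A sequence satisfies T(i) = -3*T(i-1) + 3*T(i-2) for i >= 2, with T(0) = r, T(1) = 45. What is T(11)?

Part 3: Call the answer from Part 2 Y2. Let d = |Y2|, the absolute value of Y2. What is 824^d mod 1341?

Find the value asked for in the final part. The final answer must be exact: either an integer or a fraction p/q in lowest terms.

559

Part 1: squarings mod 1211: 1072^1=1072, 1072^2=1156, 1072^4=603, 1072^8=309, 1072^16=1023, 1072^32=225, 1072^64=974, 1072^128=463, 1072^256=22, 1072^512=484, 1072^1024=533, 1072^2048=715, 1072^4096=183, 1072^8192=792, 1072^16384=1177, 1072^32768=1156, 1072^65536=603, 1072^131072=309, 1072^262144=1023, 1072^524288=225; 1072^862898 = 1072^2 * 1072^16 * 1072^32 * 1072^128 * 1072^512 * 1072^2048 * 1072^8192 * 1072^65536 * 1072^262144 * 1072^524288 = 337 (mod 1211); answer 337
Part 2: Y1 = 337; r = 23; T(2) = -3*(45) + 3*(23) = -66; iterating: T(2)=-66, T(3)=333, T(4)=-1197, T(5)=4590, T(6)=-17361, T(7)=65853, T(8)=-249642, T(9)=946485, T(10)=-3588381, T(11)=13604598; answer 13604598
Part 3: Y2 = 13604598; d = 13604598; squarings mod 1341: 824^1=824, 824^2=430, 824^4=1183, 824^8=826, 824^16=1048, 824^32=25, 824^64=625, 824^128=394, 824^256=1021, 824^512=484, 824^1024=922, 824^2048=1231, 824^4096=31, 824^8192=961, 824^16384=913, 824^32768=808, 824^65536=1138, 824^131072=979, 824^262144=967, 824^524288=412, 824^1048576=778, 824^2097152=493, 824^4194304=328, 824^8388608=304; 824^13604598 = 824^2 * 824^4 * 824^16 * 824^32 * 824^64 * 824^128 * 824^512 * 824^1024 * 824^4096 * 824^32768 * 824^65536 * 824^131072 * 824^262144 * 824^524288 * 824^4194304 * 824^8388608 = 559 (mod 1341); answer 559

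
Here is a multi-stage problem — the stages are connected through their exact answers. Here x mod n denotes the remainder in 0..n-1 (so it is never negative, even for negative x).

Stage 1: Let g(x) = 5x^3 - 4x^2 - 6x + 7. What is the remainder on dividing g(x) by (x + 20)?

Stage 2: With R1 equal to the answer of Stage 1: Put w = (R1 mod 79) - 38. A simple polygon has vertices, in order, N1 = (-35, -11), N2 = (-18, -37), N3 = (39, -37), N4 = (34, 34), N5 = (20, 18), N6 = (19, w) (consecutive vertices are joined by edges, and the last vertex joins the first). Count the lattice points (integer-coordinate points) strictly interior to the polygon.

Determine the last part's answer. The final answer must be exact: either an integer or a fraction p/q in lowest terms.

1565

Stage 1: remainder = value at the root: 5*(-20)^3 - 4*(-20)^2 - 6*(-20)^1 + 7 = (-40000) + (-1600) + (120) + (7) = -41473; answer -41473
Stage 2: R1 = -41473; w = -36; cross terms: (-35*-37 - -18*-11)=1097, (-18*-37 - 39*-37)=2109, (39*34 - 34*-37)=2584, (34*18 - 20*34)=-68, (20*-36 - 19*18)=-1062, (19*-11 - -35*-36)=-1469; twice the area = |3191| = 3191; area = 3191/2; boundary points = 1 + 57 + 1 + 2 + 1 + 1 = 63; strictly interior points = area - boundary/2 + 1 = 1565; answer 1565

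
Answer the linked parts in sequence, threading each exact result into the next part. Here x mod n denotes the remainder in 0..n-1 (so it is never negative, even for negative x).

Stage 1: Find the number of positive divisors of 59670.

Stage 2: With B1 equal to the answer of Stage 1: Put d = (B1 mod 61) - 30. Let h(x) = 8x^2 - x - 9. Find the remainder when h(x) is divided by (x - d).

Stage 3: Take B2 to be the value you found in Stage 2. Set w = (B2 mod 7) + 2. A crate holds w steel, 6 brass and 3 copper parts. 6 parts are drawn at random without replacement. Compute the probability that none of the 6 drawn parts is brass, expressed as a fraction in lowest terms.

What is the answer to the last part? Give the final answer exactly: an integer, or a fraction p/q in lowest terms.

Stage 1: 59670 = 2 * 3^3 * 5 * 13 * 17; number of divisors = (1+1) * (3+1) * (1+1) * (1+1) * (1+1) = 64; answer 64
Stage 2: B1 = 64; d = -27; remainder = value at the root: 8*(-27)^2 - 1*(-27)^1 - 9 = (5832) + (27) + (-9) = 5850; answer 5850
Stage 3: B2 = 5850; w = 7; total draws C(16,6) = 8008; favorable C(10,6) = 210; P = 15/572; answer 15/572

15/572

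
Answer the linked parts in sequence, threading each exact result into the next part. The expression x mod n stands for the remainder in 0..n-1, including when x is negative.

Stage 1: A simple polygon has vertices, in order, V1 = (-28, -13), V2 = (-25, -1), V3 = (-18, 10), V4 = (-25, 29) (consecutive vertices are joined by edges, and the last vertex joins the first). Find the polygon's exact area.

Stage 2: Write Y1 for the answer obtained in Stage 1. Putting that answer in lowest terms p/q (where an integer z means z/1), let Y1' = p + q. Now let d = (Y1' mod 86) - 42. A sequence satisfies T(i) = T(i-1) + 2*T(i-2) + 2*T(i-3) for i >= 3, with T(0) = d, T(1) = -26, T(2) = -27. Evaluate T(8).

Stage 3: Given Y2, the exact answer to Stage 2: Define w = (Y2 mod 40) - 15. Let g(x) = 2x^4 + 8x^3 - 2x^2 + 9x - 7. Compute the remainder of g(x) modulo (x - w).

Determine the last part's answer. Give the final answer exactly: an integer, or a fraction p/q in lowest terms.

552919

Stage 1: cross terms: (-28*-1 - -25*-13)=-297, (-25*10 - -18*-1)=-268, (-18*29 - -25*10)=-272, (-25*-13 - -28*29)=1137; twice the area = |300| = 300; area = 150; answer 150
Stage 2: Y1 = 150; threaded value p + q = 151; d = 23; T(3) = 1*(-27) + 2*(-26) + 2*(23) = -33; iterating: T(3)=-33, T(4)=-139, T(5)=-259, T(6)=-603, T(7)=-1399, T(8)=-3123; answer -3123
Stage 3: Y2 = -3123; w = 22; remainder = value at the root: 2*(22)^4 + 8*(22)^3 - 2*(22)^2 + 9*(22)^1 - 7 = (468512) + (85184) + (-968) + (198) + (-7) = 552919; answer 552919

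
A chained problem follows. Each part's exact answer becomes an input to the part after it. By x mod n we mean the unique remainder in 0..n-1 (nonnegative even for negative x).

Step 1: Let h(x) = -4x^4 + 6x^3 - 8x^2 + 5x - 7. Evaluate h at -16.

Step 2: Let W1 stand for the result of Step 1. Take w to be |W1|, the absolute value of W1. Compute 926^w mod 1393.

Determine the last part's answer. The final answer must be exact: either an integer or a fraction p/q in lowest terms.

736

Step 1: -4*(-16)^4 + 6*(-16)^3 - 8*(-16)^2 + 5*(-16)^1 - 7 = (-262144) + (-24576) + (-2048) + (-80) + (-7) = -288855; answer -288855
Step 2: W1 = -288855; w = 288855; squarings mod 1393: 926^1=926, 926^2=781, 926^4=1220, 926^8=676, 926^16=72, 926^32=1005, 926^64=100, 926^128=249, 926^256=709, 926^512=1201, 926^1024=646, 926^2048=809, 926^4096=1164, 926^8192=900, 926^16384=667, 926^32768=522, 926^65536=849, 926^131072=620, 926^262144=1325; 926^288855 = 926^1 * 926^2 * 926^4 * 926^16 * 926^64 * 926^2048 * 926^8192 * 926^16384 * 926^262144 = 736 (mod 1393); answer 736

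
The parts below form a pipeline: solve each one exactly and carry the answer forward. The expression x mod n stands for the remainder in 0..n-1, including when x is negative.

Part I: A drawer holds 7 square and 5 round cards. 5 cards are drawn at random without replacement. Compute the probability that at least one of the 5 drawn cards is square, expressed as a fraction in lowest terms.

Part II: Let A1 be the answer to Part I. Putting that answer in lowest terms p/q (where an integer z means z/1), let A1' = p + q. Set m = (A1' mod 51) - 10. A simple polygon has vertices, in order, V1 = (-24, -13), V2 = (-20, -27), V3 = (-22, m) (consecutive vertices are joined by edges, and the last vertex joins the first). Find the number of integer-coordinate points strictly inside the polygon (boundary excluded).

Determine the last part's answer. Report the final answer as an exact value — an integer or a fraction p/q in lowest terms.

Part I: total draws C(12,5) = 792; complement C(5,5) = 1; favorable 792 - 1 = 791; P = 791/792; answer 791/792
Part II: A1 = 791/792; threaded value p + q = 1583; m = -8; cross terms: (-24*-27 - -20*-13)=388, (-20*-8 - -22*-27)=-434, (-22*-13 - -24*-8)=94; twice the area = |48| = 48; area = 24; boundary points = 2 + 1 + 1 = 4; strictly interior points = area - boundary/2 + 1 = 23; answer 23

23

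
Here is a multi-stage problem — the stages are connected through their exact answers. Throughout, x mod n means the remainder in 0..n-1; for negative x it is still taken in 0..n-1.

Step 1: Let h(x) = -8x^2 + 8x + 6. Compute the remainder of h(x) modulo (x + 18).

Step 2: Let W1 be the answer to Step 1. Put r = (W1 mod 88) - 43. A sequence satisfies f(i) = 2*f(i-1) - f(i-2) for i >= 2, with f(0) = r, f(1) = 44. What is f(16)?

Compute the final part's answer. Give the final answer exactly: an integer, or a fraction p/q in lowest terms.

Step 1: remainder = value at the root: -8*(-18)^2 + 8*(-18)^1 + 6 = (-2592) + (-144) + (6) = -2730; answer -2730
Step 2: W1 = -2730; r = 43; f(2) = 2*(44) - 1*(43) = 45; iterating: f(2)=45, f(3)=46, f(4)=47, f(5)=48, f(6)=49, f(7)=50, f(8)=51, f(9)=52, f(10)=53, f(11)=54, f(12)=55, f(13)=56, f(14)=57, f(15)=58, f(16)=59; answer 59

59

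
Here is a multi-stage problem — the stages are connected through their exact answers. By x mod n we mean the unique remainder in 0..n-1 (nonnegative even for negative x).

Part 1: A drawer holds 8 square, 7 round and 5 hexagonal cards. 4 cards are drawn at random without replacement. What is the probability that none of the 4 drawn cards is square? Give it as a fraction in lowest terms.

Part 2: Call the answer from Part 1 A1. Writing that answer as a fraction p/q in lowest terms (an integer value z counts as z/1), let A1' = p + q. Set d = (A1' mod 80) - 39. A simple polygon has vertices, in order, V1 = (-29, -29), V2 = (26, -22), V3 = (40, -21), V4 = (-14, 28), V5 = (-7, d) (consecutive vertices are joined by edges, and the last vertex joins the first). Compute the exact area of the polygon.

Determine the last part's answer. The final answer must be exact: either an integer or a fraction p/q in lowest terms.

1453

Part 1: total draws C(20,4) = 4845; favorable C(12,4) = 495; P = 33/323; answer 33/323
Part 2: A1 = 33/323; threaded value p + q = 356; d = -3; cross terms: (-29*-22 - 26*-29)=1392, (26*-21 - 40*-22)=334, (40*28 - -14*-21)=826, (-14*-3 - -7*28)=238, (-7*-29 - -29*-3)=116; twice the area = |2906| = 2906; area = 1453; answer 1453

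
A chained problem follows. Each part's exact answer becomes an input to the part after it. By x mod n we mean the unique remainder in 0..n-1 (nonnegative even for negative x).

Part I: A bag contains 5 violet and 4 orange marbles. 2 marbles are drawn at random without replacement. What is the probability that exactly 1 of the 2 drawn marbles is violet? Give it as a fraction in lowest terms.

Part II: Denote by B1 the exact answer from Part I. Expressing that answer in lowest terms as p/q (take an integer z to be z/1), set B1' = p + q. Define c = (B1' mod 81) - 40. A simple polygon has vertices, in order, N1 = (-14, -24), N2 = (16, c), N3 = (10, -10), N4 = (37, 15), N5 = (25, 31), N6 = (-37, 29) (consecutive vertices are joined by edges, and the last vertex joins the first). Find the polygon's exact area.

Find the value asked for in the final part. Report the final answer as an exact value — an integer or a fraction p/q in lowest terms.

2653

Part I: total draws C(9,2) = 36; favorable C(5,1)*C(4,1) = 20; P = 5/9; answer 5/9
Part II: B1 = 5/9; threaded value p + q = 14; c = -26; cross terms: (-14*-26 - 16*-24)=748, (16*-10 - 10*-26)=100, (10*15 - 37*-10)=520, (37*31 - 25*15)=772, (25*29 - -37*31)=1872, (-37*-24 - -14*29)=1294; twice the area = |5306| = 5306; area = 2653; answer 2653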